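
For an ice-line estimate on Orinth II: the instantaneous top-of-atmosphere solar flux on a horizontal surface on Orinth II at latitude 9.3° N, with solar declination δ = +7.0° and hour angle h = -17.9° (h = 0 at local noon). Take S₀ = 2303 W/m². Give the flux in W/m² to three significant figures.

cos θ_z = sin φ sin δ + cos φ cos δ cos h = 0.019695 + 0.932087 = 0.951782.
Flux = S₀ · cos θ_z = 2303 × 0.951782 = 2192 W/m².

2.19e+03 W/m²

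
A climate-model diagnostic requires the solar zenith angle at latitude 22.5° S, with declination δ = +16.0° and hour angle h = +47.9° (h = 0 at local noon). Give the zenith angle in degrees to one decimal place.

cos θ_z = sin φ sin δ + cos φ cos δ cos h = -0.105482 + 0.595399 = 0.489917.
θ_z = arccos(0.489917) = 60.7°.

θ_z = 60.7°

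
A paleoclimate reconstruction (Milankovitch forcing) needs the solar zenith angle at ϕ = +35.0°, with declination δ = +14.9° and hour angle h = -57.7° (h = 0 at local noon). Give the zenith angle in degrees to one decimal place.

θ_z = 55.2°

cos θ_z = sin ϕ sin δ + cos ϕ cos δ cos h = 0.147485 + 0.422998 = 0.570483.
θ_z = arccos(0.570483) = 55.2°.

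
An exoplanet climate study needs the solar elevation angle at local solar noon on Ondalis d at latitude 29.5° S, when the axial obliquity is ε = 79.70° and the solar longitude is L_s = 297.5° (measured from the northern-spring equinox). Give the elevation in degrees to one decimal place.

58.7°

Solar declination: sin δ = sin ε · sin L_s = sin 79.70° × sin 297.5° = -0.87272, so δ = -60.776°.
At local noon the hour angle is zero, so the zenith angle equals |ϕ − δ| = |-29.5° − (-60.776°)| = 31.276°.
Elevation = 90° − 31.276° = 58.7°.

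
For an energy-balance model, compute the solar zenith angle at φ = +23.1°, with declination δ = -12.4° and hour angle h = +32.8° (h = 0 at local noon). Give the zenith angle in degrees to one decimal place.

cos θ_z = sin φ sin δ + cos φ cos δ cos h = -0.084249 + 0.755135 = 0.670886.
θ_z = arccos(0.670886) = 47.9°.

θ_z = 47.9°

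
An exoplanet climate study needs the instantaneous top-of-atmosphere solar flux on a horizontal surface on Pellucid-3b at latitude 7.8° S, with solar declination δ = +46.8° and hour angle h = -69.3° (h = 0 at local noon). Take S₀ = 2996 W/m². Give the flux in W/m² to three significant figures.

422 W/m²

cos θ_z = sin φ sin δ + cos φ cos δ cos h = -0.098932 + 0.239731 = 0.140799.
Flux = S₀ · cos θ_z = 2996 × 0.140799 = 421.8 W/m².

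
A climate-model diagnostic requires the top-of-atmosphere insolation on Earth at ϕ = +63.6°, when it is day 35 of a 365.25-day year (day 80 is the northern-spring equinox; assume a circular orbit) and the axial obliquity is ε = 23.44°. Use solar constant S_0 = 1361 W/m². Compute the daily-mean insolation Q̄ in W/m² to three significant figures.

Solar longitude: L_s = 360° × (35 − 80)/365.25 = -44.353°, i.e. -44.353° + 360° = 315.647°.
sin δ = sin 23.44° × sin 315.647° = -0.27809, so δ = -16.146°.
cos h₀ = −tan(+63.6°) tan(-16.146°) = 0.5832, h₀ = 0.9481 rad.
Bracket: h₀ sin ϕ sin δ + cos ϕ cos δ sin h₀ = 0.9481×0.89571×-0.27809 + 0.44464×0.96056×0.81233 = -0.236160 + 0.346949 = 0.110789.
Q̄ = (S_0/π) × [bracket] = (1361/π) × 0.110789 = 48.00 W/m².

Q̄ ≈ 48.0 W/m²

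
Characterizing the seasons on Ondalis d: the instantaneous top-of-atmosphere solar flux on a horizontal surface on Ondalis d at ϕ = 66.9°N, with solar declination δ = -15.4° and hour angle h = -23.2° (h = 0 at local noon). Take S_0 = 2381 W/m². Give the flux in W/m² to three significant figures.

cos θ_z = sin ϕ sin δ + cos ϕ cos δ cos h = -0.244264 + 0.347663 = 0.103399.
Flux = S_0 · cos θ_z = 2381 × 0.103399 = 246.2 W/m².

246 W/m²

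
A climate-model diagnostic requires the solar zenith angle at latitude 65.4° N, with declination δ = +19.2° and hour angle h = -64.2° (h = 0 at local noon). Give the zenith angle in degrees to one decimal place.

cos θ_z = sin φ sin δ + cos φ cos δ cos h = 0.299017 + 0.171101 = 0.470118.
θ_z = arccos(0.470118) = 62.0°.

θ_z = 62.0°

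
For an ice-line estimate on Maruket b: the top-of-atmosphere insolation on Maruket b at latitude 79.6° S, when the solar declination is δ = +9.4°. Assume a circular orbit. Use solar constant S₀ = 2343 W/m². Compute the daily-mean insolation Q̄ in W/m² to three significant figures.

cos H₀ = −tan(-79.6°) tan(+9.400°) = 0.9020, H₀ = 0.4464 rad.
Bracket: H₀ sin φ sin δ + cos φ cos δ sin H₀ = 0.4464×-0.98357×0.16333 + 0.18052×0.98657×0.43173 = -0.071713 + 0.076889 = 0.005176.
Q̄ = (S₀/π) × [bracket] = (2343/π) × 0.005176 = 3.860 W/m².

Q̄ ≈ 3.86 W/m²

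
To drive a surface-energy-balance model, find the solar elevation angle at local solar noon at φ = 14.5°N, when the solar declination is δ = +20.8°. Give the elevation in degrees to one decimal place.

83.7°

At local noon the hour angle is zero, so the zenith angle equals |φ − δ| = |+14.5° − (+20.800°)| = 6.300°.
Elevation = 90° − 6.300° = 83.7°.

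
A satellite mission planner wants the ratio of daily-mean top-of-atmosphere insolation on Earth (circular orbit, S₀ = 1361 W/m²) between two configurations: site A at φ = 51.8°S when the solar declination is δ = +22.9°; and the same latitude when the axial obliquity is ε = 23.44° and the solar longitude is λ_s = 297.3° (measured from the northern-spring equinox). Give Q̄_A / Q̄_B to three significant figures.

Q̄_A / Q̄_B ≈ 0.160

— Configuration A (φ=-51.8°):
cos H₀ = −tan(-51.8°) tan(+22.900°) = 0.5368, H₀ = 1.0042 rad.
Bracket: H₀ sin φ sin δ + cos φ cos δ sin H₀ = 1.0042×-0.78586×0.38912 + 0.61841×0.92119×0.84371 = -0.307078 + 0.480639 = 0.173561.
Q̄ = (S₀/π) × [bracket] = (1361/π) × 0.173561 = 75.190 W/m².
— Configuration B (φ=-51.8°):
Solar declination: sin δ = sin ε · sin λ_s = sin 23.44° × sin 297.3° = -0.35348, so δ = -20.700°.
cos H₀ = −tan(-51.8°) tan(-20.700°) = -0.4802, H₀ = 2.0717 rad.
Bracket: H₀ sin φ sin δ + cos φ cos δ sin H₀ = 2.0717×-0.78586×-0.35348 + 0.61841×0.93544×0.87716 = 0.575489 + 0.507424 = 1.082913.
Q̄ = (S₀/π) × [bracket] = (1361/π) × 1.082913 = 469.14 W/m².
Ratio Q̄_A / Q̄_B = 75.190 / 469.14 = 0.1603.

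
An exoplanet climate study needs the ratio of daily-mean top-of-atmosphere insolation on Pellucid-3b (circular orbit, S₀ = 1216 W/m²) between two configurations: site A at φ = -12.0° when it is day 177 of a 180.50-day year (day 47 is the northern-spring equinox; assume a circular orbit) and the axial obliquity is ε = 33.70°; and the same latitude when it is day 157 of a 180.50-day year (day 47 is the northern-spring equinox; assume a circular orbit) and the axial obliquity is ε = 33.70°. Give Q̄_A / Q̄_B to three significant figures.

— Configuration A (φ=-12.0°):
Solar longitude: λ_s = 360° × (177 − 47)/180.50 = 259.280°.
sin δ = sin 33.70° × sin 259.280° = -0.54516, so δ = -33.036°.
cos H₀ = −tan(-12.0°) tan(-33.036°) = -0.1382, H₀ = 1.7095 rad.
Bracket: H₀ sin φ sin δ + cos φ cos δ sin H₀ = 1.7095×-0.20791×-0.54516 + 0.97815×0.83833×0.99040 = 0.193762 + 0.812140 = 1.005902.
Q̄ = (S₀/π) × [bracket] = (1216/π) × 1.005902 = 389.35 W/m².
— Configuration B (φ=-12.0°):
Solar longitude: λ_s = 360° × (157 − 47)/180.50 = 219.391°.
sin δ = sin 33.70° × sin 219.391° = -0.35211, so δ = -20.616°.
cos H₀ = −tan(-12.0°) tan(-20.616°) = -0.0800, H₀ = 1.6508 rad.
Bracket: H₀ sin φ sin δ + cos φ cos δ sin H₀ = 1.6508×-0.20791×-0.35211 + 0.97815×0.93596×0.99680 = 0.120850 + 0.912580 = 1.033430.
Q̄ = (S₀/π) × [bracket] = (1216/π) × 1.033430 = 400.00 W/m².
Ratio Q̄_A / Q̄_B = 389.35 / 400.00 = 0.9734.

Q̄_A / Q̄_B ≈ 0.973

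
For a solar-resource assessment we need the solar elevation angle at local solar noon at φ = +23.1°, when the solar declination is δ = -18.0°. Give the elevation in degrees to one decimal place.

48.9°

At local noon the hour angle is zero, so the zenith angle equals |φ − δ| = |+23.1° − (-18.000°)| = 41.100°.
Elevation = 90° − 41.100° = 48.9°.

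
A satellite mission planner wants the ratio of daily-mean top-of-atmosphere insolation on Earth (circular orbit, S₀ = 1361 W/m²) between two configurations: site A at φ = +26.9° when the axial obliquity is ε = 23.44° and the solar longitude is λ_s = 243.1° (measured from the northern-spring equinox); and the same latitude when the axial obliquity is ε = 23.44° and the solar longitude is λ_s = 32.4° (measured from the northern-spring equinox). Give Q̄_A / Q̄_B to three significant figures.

— Configuration A (φ=+26.9°):
Solar declination: sin δ = sin ε · sin λ_s = sin 23.44° × sin 243.1° = -0.35475, so δ = -20.778°.
cos H₀ = −tan(+26.9°) tan(-20.778°) = 0.1925, H₀ = 1.3771 rad.
Bracket: H₀ sin φ sin δ + cos φ cos δ sin H₀ = 1.3771×0.45243×-0.35475 + 0.89180×0.93496×0.98130 = -0.221024 + 0.818205 = 0.597181.
Q̄ = (S₀/π) × [bracket] = (1361/π) × 0.597181 = 258.71 W/m².
— Configuration B (φ=+26.9°):
Solar declination: sin δ = sin ε · sin λ_s = sin 23.44° × sin 32.4° = 0.21315, so δ = +12.307°.
cos H₀ = −tan(+26.9°) tan(+12.307°) = -0.1107, H₀ = 1.6817 rad.
Bracket: H₀ sin φ sin δ + cos φ cos δ sin H₀ = 1.6817×0.45243×0.21315 + 0.89180×0.97702×0.99386 = 0.162176 + 0.865957 = 1.028133.
Q̄ = (S₀/π) × [bracket] = (1361/π) × 1.028133 = 445.41 W/m².
Ratio Q̄_A / Q̄_B = 258.71 / 445.41 = 0.5808.

Q̄_A / Q̄_B ≈ 0.581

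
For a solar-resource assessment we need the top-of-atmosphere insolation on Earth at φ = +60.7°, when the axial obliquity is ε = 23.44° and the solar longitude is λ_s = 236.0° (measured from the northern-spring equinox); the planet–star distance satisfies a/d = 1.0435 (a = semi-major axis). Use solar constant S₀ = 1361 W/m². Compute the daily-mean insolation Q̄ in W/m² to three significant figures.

Q̄ ≈ 48.6 W/m²

Solar declination: sin δ = sin ε · sin λ_s = sin 23.44° × sin 236.0° = -0.32978, so δ = -19.256°.
cos H₀ = −tan(+60.7°) tan(-19.256°) = 0.6225, H₀ = 0.8989 rad.
Bracket: H₀ sin φ sin δ + cos φ cos δ sin H₀ = 0.8989×0.87207×-0.32978 + 0.48938×0.94406×0.78263 = -0.258516 + 0.361578 = 0.103062.
Inverse-square distance factor (a/d)² = 1.0435² = 1.088892.
Q̄ = (S₀/π) × 1.088892 × [bracket] = (1361/π) × 1.088892 × 0.103062 = 48.62 W/m².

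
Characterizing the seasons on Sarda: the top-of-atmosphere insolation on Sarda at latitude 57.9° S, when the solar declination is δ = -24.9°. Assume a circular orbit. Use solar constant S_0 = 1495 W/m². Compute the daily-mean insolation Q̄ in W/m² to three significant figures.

Q̄ ≈ 562 W/m²

cos h₀ = −tan(-57.9°) tan(-24.900°) = -0.7400, h₀ = 2.4038 rad.
Bracket: h₀ sin ϕ sin δ + cos ϕ cos δ sin h₀ = 2.4038×-0.84712×-0.42104 + 0.53140×0.90704×0.67264 = 0.857367 + 0.324213 = 1.181580.
Q̄ = (S_0/π) × [bracket] = (1495/π) × 1.181580 = 562.3 W/m².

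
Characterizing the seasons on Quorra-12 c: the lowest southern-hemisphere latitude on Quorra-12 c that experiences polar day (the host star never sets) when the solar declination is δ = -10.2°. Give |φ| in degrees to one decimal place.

|φ| = 79.8°

Polar day requires cos H₀ = −tan φ tan δ ≤ −1, i.e. tan φ tan δ ≥ 1.
The boundary is |tan φ| · |tan δ| = 1, so |φ| = 90° − |δ| = 90° − 10.2° = 79.8° in the southern hemisphere.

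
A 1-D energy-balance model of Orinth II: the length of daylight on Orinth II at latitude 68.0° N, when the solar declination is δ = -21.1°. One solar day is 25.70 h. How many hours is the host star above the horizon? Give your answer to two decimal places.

cos h₀ = −tan ϕ · tan δ = −tan(+68.0°) × tan(-21.100°) = 0.9551, so h₀ = 0.3009 rad = 17.24°.
Daylight = 2h₀/(2π) × 25.70 h = (0.3009/π) × 25.70 = 2.46 h.

2.46 h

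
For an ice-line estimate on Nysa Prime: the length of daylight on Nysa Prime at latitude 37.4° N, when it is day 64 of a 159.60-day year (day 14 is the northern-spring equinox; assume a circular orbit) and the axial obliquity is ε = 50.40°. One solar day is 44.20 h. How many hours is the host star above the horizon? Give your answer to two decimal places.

34.50 h

Solar longitude: λ_s = 360° × (64 − 14)/159.60 = 112.782°.
sin δ = sin 50.40° × sin 112.782° = 0.71040, so δ = +45.268°.
cos H₀ = −tan φ · tan δ = −tan(+37.4°) × tan(+45.268°) = -0.7717, so H₀ = 2.4524 rad = 140.51°.
Daylight = 2H₀/(2π) × 44.20 h = (2.4524/π) × 44.20 = 34.50 h.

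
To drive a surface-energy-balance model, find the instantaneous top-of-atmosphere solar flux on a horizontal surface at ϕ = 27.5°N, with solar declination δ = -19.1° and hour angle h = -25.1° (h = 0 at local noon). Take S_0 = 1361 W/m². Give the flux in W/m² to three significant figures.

827 W/m²

cos θ_z = sin ϕ sin δ + cos ϕ cos δ cos h = -0.151092 + 0.759030 = 0.607938.
Flux = S_0 · cos θ_z = 1361 × 0.607938 = 827.4 W/m².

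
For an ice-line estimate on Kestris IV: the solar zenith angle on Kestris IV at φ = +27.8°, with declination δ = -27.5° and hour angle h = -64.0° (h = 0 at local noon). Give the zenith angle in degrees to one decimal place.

θ_z = 82.6°

cos θ_z = sin φ sin δ + cos φ cos δ cos h = -0.215353 + 0.343960 = 0.128607.
θ_z = arccos(0.128607) = 82.6°.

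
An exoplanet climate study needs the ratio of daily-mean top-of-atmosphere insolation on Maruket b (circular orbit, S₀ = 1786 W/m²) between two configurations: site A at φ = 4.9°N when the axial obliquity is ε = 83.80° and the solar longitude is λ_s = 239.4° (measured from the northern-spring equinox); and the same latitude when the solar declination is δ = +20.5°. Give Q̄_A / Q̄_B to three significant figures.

Q̄_A / Q̄_B ≈ 0.414

— Configuration A (φ=+4.9°):
Solar declination: sin δ = sin ε · sin λ_s = sin 83.80° × sin 239.4° = -0.85571, so δ = -58.838°.
cos H₀ = −tan(+4.9°) tan(-58.838°) = 0.1418, H₀ = 1.4285 rad.
Bracket: H₀ sin φ sin δ + cos φ cos δ sin H₀ = 1.4285×0.08542×-0.85571 + 0.99635×0.51746×0.98990 = -0.104416 + 0.510364 = 0.405948.
Q̄ = (S₀/π) × [bracket] = (1786/π) × 0.405948 = 230.78 W/m².
— Configuration B (φ=+4.9°):
cos H₀ = −tan(+4.9°) tan(+20.500°) = -0.0321, H₀ = 1.6029 rad.
Bracket: H₀ sin φ sin δ + cos φ cos δ sin H₀ = 1.6029×0.08542×0.35021 + 0.99635×0.93667×0.99949 = 0.047951 + 0.932775 = 0.980726.
Q̄ = (S₀/π) × [bracket] = (1786/π) × 0.980726 = 557.54 W/m².
Ratio Q̄_A / Q̄_B = 230.78 / 557.54 = 0.4139.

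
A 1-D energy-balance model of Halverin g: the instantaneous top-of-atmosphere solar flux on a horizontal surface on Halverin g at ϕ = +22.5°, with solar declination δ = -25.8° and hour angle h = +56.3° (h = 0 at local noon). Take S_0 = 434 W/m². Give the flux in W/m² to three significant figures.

cos θ_z = sin ϕ sin δ + cos ϕ cos δ cos h = -0.166556 + 0.461512 = 0.294956.
Flux = S_0 · cos θ_z = 434 × 0.294956 = 128.0 W/m².

128 W/m²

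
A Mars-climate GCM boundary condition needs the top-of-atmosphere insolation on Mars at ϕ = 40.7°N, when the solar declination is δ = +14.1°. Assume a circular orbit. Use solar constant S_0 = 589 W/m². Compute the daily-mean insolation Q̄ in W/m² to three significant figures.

Q̄ ≈ 188 W/m²

cos h₀ = −tan(+40.7°) tan(+14.100°) = -0.2161, h₀ = 1.7886 rad.
Bracket: h₀ sin ϕ sin δ + cos ϕ cos δ sin h₀ = 1.7886×0.65210×0.24362 + 0.75813×0.96987×0.97638 = 0.284145 + 0.717920 = 1.002065.
Q̄ = (S_0/π) × [bracket] = (589/π) × 1.002065 = 187.9 W/m².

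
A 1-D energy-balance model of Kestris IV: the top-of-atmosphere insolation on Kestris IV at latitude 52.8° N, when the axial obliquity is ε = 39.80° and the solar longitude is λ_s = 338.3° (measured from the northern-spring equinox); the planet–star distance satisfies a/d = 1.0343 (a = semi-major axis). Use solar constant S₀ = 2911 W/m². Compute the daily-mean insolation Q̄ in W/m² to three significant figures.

Q̄ ≈ 319 W/m²

Solar declination: sin δ = sin ε · sin λ_s = sin 39.80° × sin 338.3° = -0.23668, so δ = -13.691°.
cos H₀ = −tan(+52.8°) tan(-13.691°) = 0.3209, H₀ = 1.2441 rad.
Bracket: H₀ sin φ sin δ + cos φ cos δ sin H₀ = 1.2441×0.79653×-0.23668 + 0.60460×0.97159×0.94710 = -0.234541 + 0.556349 = 0.321808.
Inverse-square distance factor (a/d)² = 1.0343² = 1.069776.
Q̄ = (S₀/π) × 1.069776 × [bracket] = (2911/π) × 1.069776 × 0.321808 = 319.0 W/m².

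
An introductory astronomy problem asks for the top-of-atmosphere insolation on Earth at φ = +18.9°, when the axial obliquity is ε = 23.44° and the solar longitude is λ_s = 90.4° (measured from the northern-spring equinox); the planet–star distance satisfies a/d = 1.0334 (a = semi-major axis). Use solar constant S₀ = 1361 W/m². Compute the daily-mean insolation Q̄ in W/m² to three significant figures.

Solar declination: sin δ = sin ε · sin λ_s = sin 23.44° × sin 90.4° = 0.39778, so δ = +23.439°.
cos H₀ = −tan(+18.9°) tan(+23.439°) = -0.1484, H₀ = 1.7198 rad.
Bracket: H₀ sin φ sin δ + cos φ cos δ sin H₀ = 1.7198×0.32392×0.39778 + 0.94609×0.91748×0.98892 = 0.221594 + 0.858401 = 1.079995.
Inverse-square distance factor (a/d)² = 1.0334² = 1.067916.
Q̄ = (S₀/π) × 1.067916 × [bracket] = (1361/π) × 1.067916 × 1.079995 = 499.7 W/m².

Q̄ ≈ 500 W/m²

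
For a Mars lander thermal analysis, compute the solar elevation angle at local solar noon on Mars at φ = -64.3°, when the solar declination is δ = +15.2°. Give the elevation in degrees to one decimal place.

At local noon the hour angle is zero, so the zenith angle equals |φ − δ| = |-64.3° − (+15.200°)| = 79.500°.
Elevation = 90° − 79.500° = 10.5°.

10.5°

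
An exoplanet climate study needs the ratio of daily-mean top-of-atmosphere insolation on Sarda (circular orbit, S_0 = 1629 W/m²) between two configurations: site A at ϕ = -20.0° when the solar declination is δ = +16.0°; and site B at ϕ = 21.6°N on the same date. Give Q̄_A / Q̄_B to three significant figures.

— Configuration A (ϕ=-20.0°):
cos h₀ = −tan(-20.0°) tan(+16.000°) = 0.1044, h₀ = 1.4662 rad.
Bracket: h₀ sin ϕ sin δ + cos ϕ cos δ sin h₀ = 1.4662×-0.34202×0.27564 + 0.93969×0.96126×0.99454 = -0.138225 + 0.898354 = 0.760129.
Q̄ = (S_0/π) × [bracket] = (1629/π) × 0.760129 = 394.15 W/m².
— Configuration B (ϕ=+21.6°):
cos h₀ = −tan(+21.6°) tan(+16.000°) = -0.1135, h₀ = 1.6846 rad.
Bracket: h₀ sin ϕ sin δ + cos ϕ cos δ sin h₀ = 1.6846×0.36812×0.27564 + 0.92978×0.96126×0.99353 = 0.170934 + 0.887978 = 1.058912.
Q̄ = (S_0/π) × [bracket] = (1629/π) × 1.058912 = 549.07 W/m².
Ratio Q̄_A / Q̄_B = 394.15 / 549.07 = 0.7179.

Q̄_A / Q̄_B ≈ 0.718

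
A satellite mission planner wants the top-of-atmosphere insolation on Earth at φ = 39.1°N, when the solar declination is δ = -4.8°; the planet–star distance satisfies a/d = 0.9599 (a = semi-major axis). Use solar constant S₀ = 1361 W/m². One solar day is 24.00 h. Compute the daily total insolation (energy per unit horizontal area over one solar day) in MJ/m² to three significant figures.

cos H₀ = −tan(+39.1°) tan(-4.800°) = 0.0682, H₀ = 1.5025 rad.
Bracket: H₀ sin φ sin δ + cos φ cos δ sin H₀ = 1.5025×0.63068×-0.08368 + 0.77605×0.99649×0.99767 = -0.079295 + 0.771524 = 0.692229.
Inverse-square distance factor (a/d)² = 0.9599² = 0.921408.
Q̄ = (S₀/π) × 0.921408 × [bracket] = (1361/π) × 0.921408 × 0.692229 = 276.32 W/m².
Daily total = Q̄ × 24.00 h × 3600 s/h = 276.32 × 24.00 × 3600 / 10⁶ = 23.87 MJ/m².

23.9 MJ/m²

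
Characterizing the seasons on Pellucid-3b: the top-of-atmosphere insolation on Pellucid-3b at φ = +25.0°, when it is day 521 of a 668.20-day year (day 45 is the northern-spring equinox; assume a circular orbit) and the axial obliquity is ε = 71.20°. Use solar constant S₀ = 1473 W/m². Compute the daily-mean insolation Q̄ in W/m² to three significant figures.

Q̄ ≈ 0.00 W/m²

Solar longitude: λ_s = 360° × (521 − 45)/668.20 = 256.450°.
sin δ = sin 71.20° × sin 256.450° = -0.92030, so δ = -66.970°.
cos H₀ = −tan(+25.0°) tan(-66.970°) = 1.0970 ≥ 1 ⇒ polar night, H₀ = 0 and Q̄ = 0.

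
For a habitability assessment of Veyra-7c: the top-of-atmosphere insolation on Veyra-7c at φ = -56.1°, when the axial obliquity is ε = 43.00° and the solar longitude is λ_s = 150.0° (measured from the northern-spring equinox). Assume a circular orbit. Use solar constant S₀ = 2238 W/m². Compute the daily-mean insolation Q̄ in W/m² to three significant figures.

Q̄ ≈ 113 W/m²

Solar declination: sin δ = sin ε · sin λ_s = sin 43.00° × sin 150.0° = 0.34100, so δ = +19.938°.
cos H₀ = −tan(-56.1°) tan(+19.938°) = 0.5398, H₀ = 1.0006 rad.
Bracket: H₀ sin φ sin δ + cos φ cos δ sin H₀ = 1.0006×-0.83001×0.34100 + 0.55775×0.94006×0.84178 = -0.283203 + 0.441361 = 0.158158.
Q̄ = (S₀/π) × [bracket] = (2238/π) × 0.158158 = 112.7 W/m².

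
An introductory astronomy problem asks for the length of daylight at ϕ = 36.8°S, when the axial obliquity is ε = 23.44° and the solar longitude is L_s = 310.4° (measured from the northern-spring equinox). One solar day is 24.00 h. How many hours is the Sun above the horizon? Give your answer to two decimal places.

Solar declination: sin δ = sin ε · sin L_s = sin 23.44° × sin 310.4° = -0.30293, so δ = -17.634°.
cos h₀ = −tan ϕ · tan δ = −tan(-36.8°) × tan(-17.634°) = -0.2378, so h₀ = 1.8109 rad = 103.76°.
Daylight = 2h₀/(2π) × 24.00 h = (1.8109/π) × 24.00 = 13.83 h.

13.83 h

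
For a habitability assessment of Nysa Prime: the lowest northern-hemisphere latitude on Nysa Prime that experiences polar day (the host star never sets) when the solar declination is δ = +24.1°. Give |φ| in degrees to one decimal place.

Polar day requires cos H₀ = −tan φ tan δ ≤ −1, i.e. tan φ tan δ ≥ 1.
The boundary is |tan φ| · |tan δ| = 1, so |φ| = 90° − |δ| = 90° − 24.1° = 65.9° in the northern hemisphere.

|φ| = 65.9°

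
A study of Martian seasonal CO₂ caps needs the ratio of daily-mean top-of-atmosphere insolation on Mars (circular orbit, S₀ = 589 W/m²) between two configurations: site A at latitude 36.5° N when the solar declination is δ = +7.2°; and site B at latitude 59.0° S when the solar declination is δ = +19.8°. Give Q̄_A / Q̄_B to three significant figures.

Q̄_A / Q̄_B ≈ 7.75

— Configuration A (φ=+36.5°):
cos H₀ = −tan(+36.5°) tan(+7.200°) = -0.0935, H₀ = 1.6644 rad.
Bracket: H₀ sin φ sin δ + cos φ cos δ sin H₀ = 1.6644×0.59482×0.12533 + 0.80386×0.99211×0.99562 = 0.124079 + 0.794024 = 0.918103.
Q̄ = (S₀/π) × [bracket] = (589/π) × 0.918103 = 172.13 W/m².
— Configuration B (φ=-59.0°):
cos H₀ = −tan(-59.0°) tan(+19.800°) = 0.5992, H₀ = 0.9283 rad.
Bracket: H₀ sin φ sin δ + cos φ cos δ sin H₀ = 0.9283×-0.85717×0.33874 + 0.51504×0.94088×0.80062 = -0.269539 + 0.387973 = 0.118434.
Q̄ = (S₀/π) × [bracket] = (589/π) × 0.118434 = 22.205 W/m².
Ratio Q̄_A / Q̄_B = 172.13 / 22.205 = 7.752.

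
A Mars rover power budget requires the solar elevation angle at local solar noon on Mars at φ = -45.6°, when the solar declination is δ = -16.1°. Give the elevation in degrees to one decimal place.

60.5°

At local noon the hour angle is zero, so the zenith angle equals |φ − δ| = |-45.6° − (-16.100°)| = 29.500°.
Elevation = 90° − 29.500° = 60.5°.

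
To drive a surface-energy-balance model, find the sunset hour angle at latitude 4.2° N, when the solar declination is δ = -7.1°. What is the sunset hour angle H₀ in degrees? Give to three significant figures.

cos H₀ = −tan φ · tan δ = −tan(+4.2°) × tan(-7.100°) = 0.0091, so H₀ = 1.5616 rad = 89.48°.

H₀ = 89.5°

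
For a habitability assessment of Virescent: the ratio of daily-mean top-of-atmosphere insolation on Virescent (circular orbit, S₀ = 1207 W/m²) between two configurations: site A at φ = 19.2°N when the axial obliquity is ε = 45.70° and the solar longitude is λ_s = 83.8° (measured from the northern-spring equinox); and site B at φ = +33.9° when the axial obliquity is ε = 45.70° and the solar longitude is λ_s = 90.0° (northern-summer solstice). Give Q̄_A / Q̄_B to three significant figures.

— Configuration A (φ=+19.2°):
Solar declination: sin δ = sin ε · sin λ_s = sin 45.70° × sin 83.8° = 0.71151, so δ = +45.358°.
cos H₀ = −tan(+19.2°) tan(+45.358°) = -0.3526, H₀ = 1.9312 rad.
Bracket: H₀ sin φ sin δ + cos φ cos δ sin H₀ = 1.9312×0.32887×0.71151 + 0.94438×0.70268×0.93577 = 0.451890 + 0.620974 = 1.072864.
Q̄ = (S₀/π) × [bracket] = (1207/π) × 1.072864 = 412.19 W/m².
— Configuration B (φ=+33.9°):
Solar declination: sin δ = sin ε · sin λ_s = sin 45.70° × sin 90.0° = 0.71569, so δ = +45.700°.
cos H₀ = −tan(+33.9°) tan(+45.700°) = -0.6886, H₀ = 2.3303 rad.
Bracket: H₀ sin φ sin δ + cos φ cos δ sin H₀ = 2.3303×0.55775×0.71569 + 0.83001×0.69842×0.72515 = 0.930200 + 0.420366 = 1.350566.
Q̄ = (S₀/π) × [bracket] = (1207/π) × 1.350566 = 518.89 W/m².
Ratio Q̄_A / Q̄_B = 412.19 / 518.89 = 0.7944.

Q̄_A / Q̄_B ≈ 0.794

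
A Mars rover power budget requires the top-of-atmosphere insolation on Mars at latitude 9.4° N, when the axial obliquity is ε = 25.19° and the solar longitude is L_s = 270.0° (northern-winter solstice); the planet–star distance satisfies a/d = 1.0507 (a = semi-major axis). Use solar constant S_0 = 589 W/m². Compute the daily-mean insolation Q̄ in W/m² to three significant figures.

Q̄ ≈ 163 W/m²

Solar declination: sin δ = sin ε · sin L_s = sin 25.19° × sin 270.0° = -0.42562, so δ = -25.190°.
cos h₀ = −tan(+9.4°) tan(-25.190°) = 0.0779, h₀ = 1.4929 rad.
Bracket: h₀ sin ϕ sin δ + cos ϕ cos δ sin h₀ = 1.4929×0.16333×-0.42562 + 0.98657×0.90490×0.99696 = -0.103781 + 0.890033 = 0.786252.
Inverse-square distance factor (a/d)² = 1.0507² = 1.103970.
Q̄ = (S_0/π) × 1.103970 × [bracket] = (589/π) × 1.103970 × 0.786252 = 162.7 W/m².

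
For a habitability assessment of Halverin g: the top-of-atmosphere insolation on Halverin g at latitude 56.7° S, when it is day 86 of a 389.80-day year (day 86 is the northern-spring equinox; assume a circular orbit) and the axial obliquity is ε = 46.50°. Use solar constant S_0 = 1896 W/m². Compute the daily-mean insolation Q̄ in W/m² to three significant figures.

Solar longitude: L_s = 360° × (86 − 86)/389.80 = 0.000°.
sin δ = sin 46.50° × sin 0.000° = 0.00000, so δ = +0.000°.
cos h₀ = −tan(-56.7°) tan(+0.000°) = 0.0000, h₀ = 1.5708 rad.
Bracket: h₀ sin ϕ sin δ + cos ϕ cos δ sin h₀ = 1.5708×-0.83581×0.00000 + 0.54902×1.00000×1.00000 = -0.000000 + 0.549020 = 0.549020.
Q̄ = (S_0/π) × [bracket] = (1896/π) × 0.549020 = 331.3 W/m².

Q̄ ≈ 331 W/m²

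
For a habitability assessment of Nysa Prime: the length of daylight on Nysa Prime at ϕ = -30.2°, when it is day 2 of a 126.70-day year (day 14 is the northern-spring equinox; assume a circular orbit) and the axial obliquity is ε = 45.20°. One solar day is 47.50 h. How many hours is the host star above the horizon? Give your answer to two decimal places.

27.61 h

Solar longitude: L_s = 360° × (2 − 14)/126.70 = -34.096°, i.e. -34.096° + 360° = 325.904°.
sin δ = sin 45.20° × sin 325.904° = -0.39777, so δ = -23.439°.
cos h₀ = −tan ϕ · tan δ = −tan(-30.2°) × tan(-23.439°) = -0.2523, so h₀ = 1.8259 rad = 104.62°.
Daylight = 2h₀/(2π) × 47.50 h = (1.8259/π) × 47.50 = 27.61 h.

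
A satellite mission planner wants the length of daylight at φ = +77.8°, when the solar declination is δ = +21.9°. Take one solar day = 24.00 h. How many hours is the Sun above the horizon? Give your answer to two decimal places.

24.00 h

Sunrise equation: cos H₀ = −tan φ · tan δ = -1.8593 ≤ −1, so the Sun never sets (polar day) and H₀ = π.
Daylight = 2H₀/(2π) × 24.00 h = (3.1416/π) × 24.00 = 24.00 h.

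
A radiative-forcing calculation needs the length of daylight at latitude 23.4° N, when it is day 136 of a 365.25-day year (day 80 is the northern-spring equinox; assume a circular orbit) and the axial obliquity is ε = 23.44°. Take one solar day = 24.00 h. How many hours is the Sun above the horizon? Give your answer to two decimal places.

Solar longitude: λ_s = 360° × (136 − 80)/365.25 = 55.195°.
sin δ = sin 23.44° × sin 55.195° = 0.32662, so δ = +19.064°.
cos H₀ = −tan φ · tan δ = −tan(+23.4°) × tan(+19.064°) = -0.1495, so H₀ = 1.7209 rad = 98.60°.
Daylight = 2H₀/(2π) × 24.00 h = (1.7209/π) × 24.00 = 13.15 h.

13.15 h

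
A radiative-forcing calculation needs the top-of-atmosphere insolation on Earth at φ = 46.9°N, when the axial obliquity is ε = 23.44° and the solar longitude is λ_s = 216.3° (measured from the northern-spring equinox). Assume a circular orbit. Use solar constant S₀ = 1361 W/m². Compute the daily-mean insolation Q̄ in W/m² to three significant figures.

Q̄ ≈ 180 W/m²

Solar declination: sin δ = sin ε · sin λ_s = sin 23.44° × sin 216.3° = -0.23550, so δ = -13.621°.
cos H₀ = −tan(+46.9°) tan(-13.621°) = 0.2589, H₀ = 1.3089 rad.
Bracket: H₀ sin φ sin δ + cos φ cos δ sin H₀ = 1.3089×0.73016×-0.23550 + 0.68327×0.97188×0.96589 = -0.225069 + 0.641405 = 0.416336.
Q̄ = (S₀/π) × [bracket] = (1361/π) × 0.416336 = 180.4 W/m².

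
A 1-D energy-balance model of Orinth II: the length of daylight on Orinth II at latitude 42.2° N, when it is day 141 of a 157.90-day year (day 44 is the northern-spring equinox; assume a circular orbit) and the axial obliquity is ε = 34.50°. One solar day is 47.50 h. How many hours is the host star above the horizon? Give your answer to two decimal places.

Solar longitude: L_s = 360° × (141 − 44)/157.90 = 221.153°.
sin δ = sin 34.50° × sin 221.153° = -0.37273, so δ = -21.884°.
cos h₀ = −tan ϕ · tan δ = −tan(+42.2°) × tan(-21.884°) = 0.3642, so h₀ = 1.1980 rad = 68.64°.
Daylight = 2h₀/(2π) × 47.50 h = (1.1980/π) × 47.50 = 18.11 h.

18.11 h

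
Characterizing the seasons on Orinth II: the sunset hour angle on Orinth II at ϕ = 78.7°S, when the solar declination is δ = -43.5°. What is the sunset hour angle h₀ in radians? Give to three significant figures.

h₀ = 3.14 rad

Sunrise equation: cos h₀ = −tan ϕ · tan δ = -4.7491 ≤ −1, so the host star never sets (polar day) and h₀ = π.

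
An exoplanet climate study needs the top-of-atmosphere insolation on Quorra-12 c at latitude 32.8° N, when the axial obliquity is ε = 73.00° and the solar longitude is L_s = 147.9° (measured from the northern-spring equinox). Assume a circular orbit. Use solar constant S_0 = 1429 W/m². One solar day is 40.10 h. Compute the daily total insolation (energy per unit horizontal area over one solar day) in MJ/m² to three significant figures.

Solar declination: sin δ = sin ε · sin L_s = sin 73.00° × sin 147.9° = 0.50818, so δ = +30.543°.
cos h₀ = −tan(+32.8°) tan(+30.543°) = -0.3803, h₀ = 1.9609 rad.
Bracket: h₀ sin ϕ sin δ + cos ϕ cos δ sin h₀ = 1.9609×0.54171×0.50818 + 0.84057×0.86125×0.92488 = 0.539809 + 0.669558 = 1.209367.
Q̄ = (S_0/π) × [bracket] = (1429/π) × 1.209367 = 550.10 W/m².
Daily total = Q̄ × 40.10 h × 3600 s/h = 550.10 × 40.10 × 3600 / 10⁶ = 79.41 MJ/m².

79.4 MJ/m²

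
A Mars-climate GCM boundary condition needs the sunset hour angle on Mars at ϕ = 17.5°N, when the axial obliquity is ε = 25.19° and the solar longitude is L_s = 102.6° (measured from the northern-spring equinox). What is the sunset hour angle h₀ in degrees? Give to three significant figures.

h₀ = 98.3°

Solar declination: sin δ = sin ε · sin L_s = sin 25.19° × sin 102.6° = 0.41537, so δ = +24.543°.
cos h₀ = −tan ϕ · tan δ = −tan(+17.5°) × tan(+24.543°) = -0.1440, so h₀ = 1.7153 rad = 98.28°.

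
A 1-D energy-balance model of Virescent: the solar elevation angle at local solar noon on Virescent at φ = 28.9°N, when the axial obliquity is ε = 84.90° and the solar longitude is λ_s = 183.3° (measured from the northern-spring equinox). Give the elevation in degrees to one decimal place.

57.8°

Solar declination: sin δ = sin ε · sin λ_s = sin 84.90° × sin 183.3° = -0.05734, so δ = -3.287°.
At local noon the hour angle is zero, so the zenith angle equals |φ − δ| = |+28.9° − (-3.287°)| = 32.187°.
Elevation = 90° − 32.187° = 57.8°.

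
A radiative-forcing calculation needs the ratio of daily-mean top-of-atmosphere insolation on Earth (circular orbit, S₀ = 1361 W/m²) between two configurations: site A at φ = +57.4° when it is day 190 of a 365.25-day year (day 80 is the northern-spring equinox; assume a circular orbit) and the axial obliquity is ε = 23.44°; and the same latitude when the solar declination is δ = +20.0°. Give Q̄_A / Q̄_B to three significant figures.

Q̄_A / Q̄_B ≈ 1.06

— Configuration A (φ=+57.4°):
Solar longitude: λ_s = 360° × (190 − 80)/365.25 = 108.419°.
sin δ = sin 23.44° × sin 108.419° = 0.37741, so δ = +22.173°.
cos H₀ = −tan(+57.4°) tan(+22.173°) = -0.6373, H₀ = 2.2617 rad.
Bracket: H₀ sin φ sin δ + cos φ cos δ sin H₀ = 2.2617×0.84245×0.37741 + 0.53877×0.92605×0.77064 = 0.719105 + 0.384494 = 1.103599.
Q̄ = (S₀/π) × [bracket] = (1361/π) × 1.103599 = 478.10 W/m².
— Configuration B (φ=+57.4°):
cos H₀ = −tan(+57.4°) tan(+20.000°) = -0.5691, H₀ = 2.1762 rad.
Bracket: H₀ sin φ sin δ + cos φ cos δ sin H₀ = 2.1762×0.84245×0.34202 + 0.53877×0.93969×0.82225 = 0.627039 + 0.416286 = 1.043325.
Q̄ = (S₀/π) × [bracket] = (1361/π) × 1.043325 = 451.99 W/m².
Ratio Q̄_A / Q̄_B = 478.10 / 451.99 = 1.058.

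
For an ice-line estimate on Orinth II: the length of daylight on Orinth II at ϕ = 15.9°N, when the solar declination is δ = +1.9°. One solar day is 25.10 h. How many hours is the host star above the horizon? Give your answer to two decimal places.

cos h₀ = −tan ϕ · tan δ = −tan(+15.9°) × tan(+1.900°) = -0.0094, so h₀ = 1.5802 rad = 90.54°.
Daylight = 2h₀/(2π) × 25.10 h = (1.5802/π) × 25.10 = 12.63 h.

12.63 h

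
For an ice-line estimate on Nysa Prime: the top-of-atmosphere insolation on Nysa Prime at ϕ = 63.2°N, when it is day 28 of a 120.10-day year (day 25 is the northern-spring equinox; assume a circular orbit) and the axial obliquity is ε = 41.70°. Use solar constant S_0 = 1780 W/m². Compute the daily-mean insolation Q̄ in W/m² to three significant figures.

Solar longitude: L_s = 360° × (28 − 25)/120.10 = 8.993°.
sin δ = sin 41.70° × sin 8.993° = 0.10398, so δ = +5.968°.
cos h₀ = −tan(+63.2°) tan(+5.968°) = -0.2070, h₀ = 1.7793 rad.
Bracket: h₀ sin ϕ sin δ + cos ϕ cos δ sin h₀ = 1.7793×0.89259×0.10398 + 0.45088×0.99458×0.97835 = 0.165140 + 0.438728 = 0.603868.
Q̄ = (S_0/π) × [bracket] = (1780/π) × 0.603868 = 342.1 W/m².

Q̄ ≈ 342 W/m²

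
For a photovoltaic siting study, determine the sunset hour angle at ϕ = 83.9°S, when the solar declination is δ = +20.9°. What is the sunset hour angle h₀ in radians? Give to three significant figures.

cos h₀ = −tan ϕ · tan δ = 3.5732 ≥ 1, so the Sun never rises (polar night) and h₀ = 0.

h₀ = 0.00 rad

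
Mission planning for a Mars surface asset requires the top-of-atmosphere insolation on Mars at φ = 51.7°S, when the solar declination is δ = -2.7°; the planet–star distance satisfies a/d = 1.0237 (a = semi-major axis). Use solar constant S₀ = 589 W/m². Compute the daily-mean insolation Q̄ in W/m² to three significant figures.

Q̄ ≈ 133 W/m²

cos H₀ = −tan(-51.7°) tan(-2.700°) = -0.0597, H₀ = 1.6305 rad.
Bracket: H₀ sin φ sin δ + cos φ cos δ sin H₀ = 1.6305×-0.78478×-0.04711 + 0.61978×0.99889×0.99822 = 0.060281 + 0.617990 = 0.678271.
Inverse-square distance factor (a/d)² = 1.0237² = 1.047962.
Q̄ = (S₀/π) × 1.047962 × [bracket] = (589/π) × 1.047962 × 0.678271 = 133.3 W/m².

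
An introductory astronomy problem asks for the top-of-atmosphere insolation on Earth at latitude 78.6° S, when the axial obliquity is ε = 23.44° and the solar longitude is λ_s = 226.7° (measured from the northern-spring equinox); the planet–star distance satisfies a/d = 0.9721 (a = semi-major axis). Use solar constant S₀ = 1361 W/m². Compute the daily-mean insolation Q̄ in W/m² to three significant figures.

Solar declination: sin δ = sin ε · sin λ_s = sin 23.44° × sin 226.7° = -0.28950, so δ = -16.828°.
cos H₀ = −tan(-78.6°) tan(-16.828°) = -1.5000 ≤ −1 ⇒ polar day, H₀ = π.
Bracket: H₀ sin φ sin δ + cos φ cos δ sin H₀ = 3.1416×-0.98027×-0.28950 + 0.19766×0.95718×0.00000 = 0.891549 + 0.000000 = 0.891549.
Inverse-square distance factor (a/d)² = 0.9721² = 0.944978.
Q̄ = (S₀/π) × 0.944978 × [bracket] = (1361/π) × 0.944978 × 0.891549 = 365.0 W/m².

Q̄ ≈ 365 W/m²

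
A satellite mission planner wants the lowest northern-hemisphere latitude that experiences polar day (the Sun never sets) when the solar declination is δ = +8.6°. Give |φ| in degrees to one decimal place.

|φ| = 81.4°

Polar day requires cos H₀ = −tan φ tan δ ≤ −1, i.e. tan φ tan δ ≥ 1.
The boundary is |tan φ| · |tan δ| = 1, so |φ| = 90° − |δ| = 90° − 8.6° = 81.4° in the northern hemisphere.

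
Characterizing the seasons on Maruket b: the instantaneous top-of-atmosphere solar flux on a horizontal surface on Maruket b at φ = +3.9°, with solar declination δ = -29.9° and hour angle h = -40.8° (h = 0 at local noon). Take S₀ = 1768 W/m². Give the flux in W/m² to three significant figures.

1.10e+03 W/m²

cos θ_z = sin φ sin δ + cos φ cos δ cos h = -0.033905 + 0.654717 = 0.620812.
Flux = S₀ · cos θ_z = 1768 × 0.620812 = 1098 W/m².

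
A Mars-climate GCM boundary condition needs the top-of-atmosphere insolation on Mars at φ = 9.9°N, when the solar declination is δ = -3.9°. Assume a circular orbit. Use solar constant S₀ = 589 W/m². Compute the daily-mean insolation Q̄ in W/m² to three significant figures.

Q̄ ≈ 181 W/m²

cos H₀ = −tan(+9.9°) tan(-3.900°) = 0.0119, H₀ = 1.5589 rad.
Bracket: H₀ sin φ sin δ + cos φ cos δ sin H₀ = 1.5589×0.17193×-0.06802 + 0.98511×0.99768×0.99993 = -0.018231 + 0.982756 = 0.964525.
Q̄ = (S₀/π) × [bracket] = (589/π) × 0.964525 = 180.8 W/m².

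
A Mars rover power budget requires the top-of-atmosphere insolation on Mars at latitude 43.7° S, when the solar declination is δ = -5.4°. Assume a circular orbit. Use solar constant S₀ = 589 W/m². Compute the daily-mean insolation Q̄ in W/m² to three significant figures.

cos H₀ = −tan(-43.7°) tan(-5.400°) = -0.0903, H₀ = 1.6613 rad.
Bracket: H₀ sin φ sin δ + cos φ cos δ sin H₀ = 1.6613×-0.69088×-0.09411 + 0.72297×0.99556×0.99591 = 0.108016 + 0.716816 = 0.824832.
Q̄ = (S₀/π) × [bracket] = (589/π) × 0.824832 = 154.6 W/m².

Q̄ ≈ 155 W/m²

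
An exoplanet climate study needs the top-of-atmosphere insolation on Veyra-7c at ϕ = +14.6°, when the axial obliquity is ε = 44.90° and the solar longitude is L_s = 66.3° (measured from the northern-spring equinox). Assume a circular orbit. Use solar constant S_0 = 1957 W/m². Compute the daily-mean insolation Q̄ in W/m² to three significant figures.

Q̄ ≈ 631 W/m²

Solar declination: sin δ = sin ε · sin L_s = sin 44.90° × sin 66.3° = 0.64634, so δ = +40.266°.
cos h₀ = −tan(+14.6°) tan(+40.266°) = -0.2206, h₀ = 1.7933 rad.
Bracket: h₀ sin ϕ sin δ + cos ϕ cos δ sin h₀ = 1.7933×0.25207×0.64634 + 0.96771×0.76305×0.97536 = 0.292170 + 0.720217 = 1.012387.
Q̄ = (S_0/π) × [bracket] = (1957/π) × 1.012387 = 630.6 W/m².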